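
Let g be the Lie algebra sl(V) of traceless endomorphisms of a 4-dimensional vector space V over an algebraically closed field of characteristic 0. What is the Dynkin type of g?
A_3

This is sl(4), which has dimension 4^2 - 1 = 15 and rank 4 - 1 = 3 (a Cartan subalgebra is the diagonal traceless matrices). In the classification of classical Lie algebras, the special linear algebra sl(n+1) has type A_n; here n = 3, so the Dynkin diagram is a chain of 3 nodes with single edges (A_3). Hence the type is A_3.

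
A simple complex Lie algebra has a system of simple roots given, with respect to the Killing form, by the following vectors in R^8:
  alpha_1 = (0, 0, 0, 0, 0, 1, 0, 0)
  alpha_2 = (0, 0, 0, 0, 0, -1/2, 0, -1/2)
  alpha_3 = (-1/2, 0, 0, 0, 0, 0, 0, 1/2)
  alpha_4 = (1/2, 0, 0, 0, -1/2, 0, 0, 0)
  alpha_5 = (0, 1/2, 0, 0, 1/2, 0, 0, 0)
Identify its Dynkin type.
Compute the Cartan integers a_ij = 2(alpha_i, alpha_j)/(alpha_j, alpha_j); the resulting 5x5 Cartan matrix is
[[2, -2, 0, 0, 0], [-1, 2, -1, 0, 0], [0, -1, 2, -1, 0], [0, 0, -1, 2, -1], [0, 0, 0, -1, 2]].
The roots have two lengths (squared-length ratio 2:1); the short ones are alpha_{2,3,4,5}. The associated Dynkin diagram is a chain of 5 nodes with a double edge at one end; the terminal node there is the unique long simple root (C_5), so the type is C_5 (the algebra sp(10)).

C5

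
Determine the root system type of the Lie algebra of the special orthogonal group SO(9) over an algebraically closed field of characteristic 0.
This is so(9) with 9 odd, which has dimension 9(9-1)/2 = 36 and rank (9-1)/2 = 4. In the classification of classical Lie algebras, the orthogonal algebra so(2n+1) in an odd number of variables has type B_n; here n = 4, so the Dynkin diagram is a chain of 4 nodes with a double edge at one end; the terminal node there is the unique short simple root (B_4). Hence the type is B_4.

B4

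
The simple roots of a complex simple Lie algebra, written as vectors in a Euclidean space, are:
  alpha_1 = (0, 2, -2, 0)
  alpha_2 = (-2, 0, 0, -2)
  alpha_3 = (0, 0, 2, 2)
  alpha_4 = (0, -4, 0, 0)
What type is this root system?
C4

Compute the Cartan integers a_ij = 2(alpha_i, alpha_j)/(alpha_j, alpha_j); the resulting 4x4 Cartan matrix is
[[2, 0, -1, -1], [0, 2, -1, 0], [-1, -1, 2, 0], [-2, 0, 0, 2]].
The roots have two lengths (squared-length ratio 2:1); the short ones are alpha_{1,2,3}. The associated Dynkin diagram is a chain of 4 nodes with a double edge at one end; the terminal node there is the unique long simple root (C_4), so the type is C_4 (the algebra sp(8)).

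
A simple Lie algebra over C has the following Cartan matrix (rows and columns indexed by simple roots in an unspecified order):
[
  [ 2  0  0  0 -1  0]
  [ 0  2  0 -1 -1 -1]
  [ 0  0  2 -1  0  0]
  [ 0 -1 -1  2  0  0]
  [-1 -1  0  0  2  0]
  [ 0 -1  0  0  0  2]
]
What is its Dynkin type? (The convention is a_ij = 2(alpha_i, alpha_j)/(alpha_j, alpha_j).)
type E_6

The matrix has rank 6 with 2's on the diagonal. Reading the off-diagonal entries as Dynkin edges (a single edge where a_ij = a_ji = -1; a double or triple edge where a_ij * a_ji = 2 or 3), the diagram is a chain of 5 nodes with one extra node attached to the third node from one end (E_6). One simple-root ordering that puts it in standard form is (alpha_3, alpha_6, alpha_4, alpha_2, alpha_5, alpha_1). So the algebra is type E_6.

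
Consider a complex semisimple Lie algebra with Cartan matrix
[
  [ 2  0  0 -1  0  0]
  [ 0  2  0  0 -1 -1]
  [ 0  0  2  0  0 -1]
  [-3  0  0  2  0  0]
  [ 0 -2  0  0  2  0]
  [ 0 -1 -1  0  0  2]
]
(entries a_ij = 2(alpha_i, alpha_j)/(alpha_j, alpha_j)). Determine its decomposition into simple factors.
The diagram associated to this matrix has two connected components: the simple roots {alpha_2, alpha_3, alpha_5, alpha_6} form a chain of 4 nodes with a double edge at one end; the terminal node there is the unique long simple root (C_4), and {alpha_1, alpha_4} form two nodes joined by a triple edge (G_2). A semisimple Lie algebra decomposes uniquely as the direct sum of simple ideals, one per connected component of its Dynkin diagram, so g ≅ C_4 ⊕ G_2 (dimension 36 + 14 = 50).

type C_4 + type G_2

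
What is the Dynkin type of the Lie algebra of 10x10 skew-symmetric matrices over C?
D_5 (so(10))

This is so(10) with 10 even, which has dimension 10(10-1)/2 = 45 and rank 10/2 = 5. In the classification of classical Lie algebras, the orthogonal algebra so(2n) in an even number of variables has type D_n; here n = 5, so the Dynkin diagram is a chain of 3 nodes with a fork of two nodes at one end (D_5). Hence the type is D_5.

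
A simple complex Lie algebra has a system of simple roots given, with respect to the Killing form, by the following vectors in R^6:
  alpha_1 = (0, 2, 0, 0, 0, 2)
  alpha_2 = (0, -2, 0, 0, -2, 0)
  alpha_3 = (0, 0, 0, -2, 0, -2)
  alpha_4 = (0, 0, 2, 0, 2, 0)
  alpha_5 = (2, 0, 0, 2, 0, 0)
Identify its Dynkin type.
type A_5

Compute the Cartan integers a_ij = 2(alpha_i, alpha_j)/(alpha_j, alpha_j); the resulting 5x5 Cartan matrix is
[[2, -1, -1, 0, 0], [-1, 2, 0, -1, 0], [-1, 0, 2, 0, -1], [0, -1, 0, 2, 0], [0, 0, -1, 0, 2]].
All simple roots have the same length, so the diagram is simply laced. The associated Dynkin diagram is a chain of 5 nodes with single edges (A_5), so the type is A_5 (the algebra sl(6)).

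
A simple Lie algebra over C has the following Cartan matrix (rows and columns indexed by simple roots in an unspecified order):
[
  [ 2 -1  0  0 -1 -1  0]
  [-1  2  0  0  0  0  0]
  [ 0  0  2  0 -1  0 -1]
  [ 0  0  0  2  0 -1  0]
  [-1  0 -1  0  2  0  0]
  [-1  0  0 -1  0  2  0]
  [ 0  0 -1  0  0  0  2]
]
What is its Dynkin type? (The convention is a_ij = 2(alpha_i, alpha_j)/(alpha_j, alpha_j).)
E_7

The matrix has rank 7 with 2's on the diagonal. Reading the off-diagonal entries as Dynkin edges (a single edge where a_ij = a_ji = -1; a double or triple edge where a_ij * a_ji = 2 or 3), the diagram is a chain of 6 nodes with one extra node attached to the third node from one end (E_7). One simple-root ordering that puts it in standard form is (alpha_4, alpha_2, alpha_6, alpha_1, alpha_5, alpha_3, alpha_7). So the algebra is type E_7.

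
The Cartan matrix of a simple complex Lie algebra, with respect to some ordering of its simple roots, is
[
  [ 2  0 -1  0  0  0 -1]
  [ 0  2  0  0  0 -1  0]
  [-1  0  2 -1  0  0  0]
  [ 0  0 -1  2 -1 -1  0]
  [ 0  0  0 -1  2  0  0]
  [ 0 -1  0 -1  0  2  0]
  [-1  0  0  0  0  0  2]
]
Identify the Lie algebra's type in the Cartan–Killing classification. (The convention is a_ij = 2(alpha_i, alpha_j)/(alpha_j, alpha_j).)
type E_7

The matrix has rank 7 with 2's on the diagonal. Reading the off-diagonal entries as Dynkin edges (a single edge where a_ij = a_ji = -1; a double or triple edge where a_ij * a_ji = 2 or 3), the diagram is a chain of 6 nodes with one extra node attached to the third node from one end (E_7). One simple-root ordering that puts it in standard form is (alpha_2, alpha_5, alpha_6, alpha_4, alpha_3, alpha_1, alpha_7). So the algebra is type E_7.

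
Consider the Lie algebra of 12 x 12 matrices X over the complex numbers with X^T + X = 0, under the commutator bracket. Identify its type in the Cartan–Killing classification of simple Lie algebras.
D_6 (so(12))

This is so(12) with 12 even, which has dimension 12(12-1)/2 = 66 and rank 12/2 = 6. In the classification of classical Lie algebras, the orthogonal algebra so(2n) in an even number of variables has type D_n; here n = 6, so the Dynkin diagram is a chain of 4 nodes with a fork of two nodes at one end (D_6). Hence the type is D_6.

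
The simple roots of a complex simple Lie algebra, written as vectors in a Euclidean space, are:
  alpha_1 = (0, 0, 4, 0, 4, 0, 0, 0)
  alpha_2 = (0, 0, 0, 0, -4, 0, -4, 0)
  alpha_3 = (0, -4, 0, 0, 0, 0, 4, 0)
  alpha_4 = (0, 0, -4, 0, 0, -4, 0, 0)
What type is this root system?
Compute the Cartan integers a_ij = 2(alpha_i, alpha_j)/(alpha_j, alpha_j); the resulting 4x4 Cartan matrix is
[[2, -1, 0, -1], [-1, 2, -1, 0], [0, -1, 2, 0], [-1, 0, 0, 2]].
All simple roots have the same length, so the diagram is simply laced. The associated Dynkin diagram is a chain of 4 nodes with single edges (A_4), so the type is A_4 (the algebra sl(5)).

type A_4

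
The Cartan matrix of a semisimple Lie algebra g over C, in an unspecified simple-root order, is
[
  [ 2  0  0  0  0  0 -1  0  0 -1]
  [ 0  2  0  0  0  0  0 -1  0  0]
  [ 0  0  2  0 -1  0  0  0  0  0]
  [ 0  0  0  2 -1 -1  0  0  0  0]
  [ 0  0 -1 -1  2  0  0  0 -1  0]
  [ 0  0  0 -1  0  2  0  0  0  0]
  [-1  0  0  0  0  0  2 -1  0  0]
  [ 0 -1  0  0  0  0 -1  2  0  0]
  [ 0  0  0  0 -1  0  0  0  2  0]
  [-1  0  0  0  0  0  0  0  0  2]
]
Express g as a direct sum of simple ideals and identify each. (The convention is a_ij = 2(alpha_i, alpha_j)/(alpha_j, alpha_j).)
The diagram associated to this matrix has two connected components: the simple roots {alpha_1, alpha_2, alpha_7, alpha_8, alpha_10} form a chain of 5 nodes with single edges (A_5), and {alpha_3, alpha_4, alpha_5, alpha_6, alpha_9} form a chain of 3 nodes with a fork of two nodes at one end (D_5). A semisimple Lie algebra decomposes uniquely as the direct sum of simple ideals, one per connected component of its Dynkin diagram, so g ≅ A_5 ⊕ D_5 (dimension 35 + 45 = 80).

A_5 + D_5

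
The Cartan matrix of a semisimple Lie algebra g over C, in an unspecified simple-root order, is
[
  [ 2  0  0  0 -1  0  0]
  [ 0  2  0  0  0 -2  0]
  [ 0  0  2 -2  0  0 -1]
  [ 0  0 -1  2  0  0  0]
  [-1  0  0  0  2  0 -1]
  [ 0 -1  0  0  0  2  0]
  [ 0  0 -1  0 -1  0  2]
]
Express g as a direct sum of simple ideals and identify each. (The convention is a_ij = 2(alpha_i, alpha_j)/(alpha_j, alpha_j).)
The diagram associated to this matrix has two connected components: the simple roots {alpha_2, alpha_6} form a chain of 2 nodes with a double edge at one end; the terminal node there is the unique short simple root (B_2), and {alpha_1, alpha_3, alpha_4, alpha_5, alpha_7} form a chain of 5 nodes with a double edge at one end; the terminal node there is the unique short simple root (B_5). A semisimple Lie algebra decomposes uniquely as the direct sum of simple ideals, one per connected component of its Dynkin diagram, so g ≅ B_2 ⊕ B_5 (dimension 10 + 55 = 65).

B2 + B5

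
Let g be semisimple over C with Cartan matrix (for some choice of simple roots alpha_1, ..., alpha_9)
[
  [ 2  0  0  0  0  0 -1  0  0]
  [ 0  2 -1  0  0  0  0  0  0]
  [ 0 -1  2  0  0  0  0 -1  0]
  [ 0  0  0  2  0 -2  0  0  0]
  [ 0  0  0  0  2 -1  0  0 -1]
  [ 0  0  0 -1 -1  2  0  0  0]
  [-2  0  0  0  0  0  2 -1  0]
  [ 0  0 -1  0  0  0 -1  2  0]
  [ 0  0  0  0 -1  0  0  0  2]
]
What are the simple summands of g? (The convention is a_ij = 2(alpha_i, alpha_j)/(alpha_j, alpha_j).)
The diagram associated to this matrix has two connected components: the simple roots {alpha_1, alpha_2, alpha_3, alpha_7, alpha_8} form a chain of 5 nodes with a double edge at one end; the terminal node there is the unique short simple root (B_5), and {alpha_4, alpha_5, alpha_6, alpha_9} form a chain of 4 nodes with a double edge at one end; the terminal node there is the unique long simple root (C_4). A semisimple Lie algebra decomposes uniquely as the direct sum of simple ideals, one per connected component of its Dynkin diagram, so g ≅ B_5 ⊕ C_4 (dimension 55 + 36 = 91).

B5 ⊕ C4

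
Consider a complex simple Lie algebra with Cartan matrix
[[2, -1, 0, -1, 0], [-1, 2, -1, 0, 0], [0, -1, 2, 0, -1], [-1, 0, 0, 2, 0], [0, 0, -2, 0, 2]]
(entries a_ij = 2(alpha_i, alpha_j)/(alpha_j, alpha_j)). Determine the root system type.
C_5

The matrix has rank 5 with 2's on the diagonal. Reading the off-diagonal entries as Dynkin edges (a single edge where a_ij = a_ji = -1; a double or triple edge where a_ij * a_ji = 2 or 3), the diagram is a chain of 5 nodes with a double edge at one end; the terminal node there is the unique long simple root (C_5). One simple-root ordering that puts it in standard form is (alpha_4, alpha_1, alpha_2, alpha_3, alpha_5). So the algebra is type C_5, i.e. sp(10).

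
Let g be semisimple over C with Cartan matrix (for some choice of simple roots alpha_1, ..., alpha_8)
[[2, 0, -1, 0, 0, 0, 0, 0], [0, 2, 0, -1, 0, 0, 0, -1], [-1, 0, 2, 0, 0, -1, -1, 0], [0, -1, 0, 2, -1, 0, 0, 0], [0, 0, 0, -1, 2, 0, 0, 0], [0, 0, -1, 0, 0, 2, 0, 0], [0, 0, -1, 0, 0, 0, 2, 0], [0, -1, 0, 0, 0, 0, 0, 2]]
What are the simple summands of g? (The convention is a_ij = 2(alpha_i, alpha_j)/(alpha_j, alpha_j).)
The diagram associated to this matrix has two connected components: the simple roots {alpha_2, alpha_4, alpha_5, alpha_8} form a chain of 4 nodes with single edges (A_4), and {alpha_1, alpha_3, alpha_6, alpha_7} form a chain of 2 nodes with a fork of two nodes at one end (D_4). A semisimple Lie algebra decomposes uniquely as the direct sum of simple ideals, one per connected component of its Dynkin diagram, so g ≅ A_4 ⊕ D_4 (dimension 24 + 28 = 52).

A4 + D4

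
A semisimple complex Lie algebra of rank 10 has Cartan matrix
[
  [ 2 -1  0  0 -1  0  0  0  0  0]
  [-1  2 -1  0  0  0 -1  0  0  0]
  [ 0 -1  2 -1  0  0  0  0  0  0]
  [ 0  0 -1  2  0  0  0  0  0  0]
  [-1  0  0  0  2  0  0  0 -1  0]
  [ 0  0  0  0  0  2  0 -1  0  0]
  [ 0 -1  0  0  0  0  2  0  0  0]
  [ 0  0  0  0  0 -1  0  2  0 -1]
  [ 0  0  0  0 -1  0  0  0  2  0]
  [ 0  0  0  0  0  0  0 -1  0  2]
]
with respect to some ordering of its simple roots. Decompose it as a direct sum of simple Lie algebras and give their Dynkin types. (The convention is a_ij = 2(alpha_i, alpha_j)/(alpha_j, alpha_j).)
The diagram associated to this matrix has two connected components: the simple roots {alpha_6, alpha_8, alpha_10} form a chain of 3 nodes with single edges (A_3), and {alpha_1, alpha_2, alpha_3, alpha_4, alpha_5, alpha_7, alpha_9} form a chain of 6 nodes with one extra node attached to the third node from one end (E_7). A semisimple Lie algebra decomposes uniquely as the direct sum of simple ideals, one per connected component of its Dynkin diagram, so g ≅ A_3 ⊕ E_7 (dimension 15 + 133 = 148).

type A_3 + type E_7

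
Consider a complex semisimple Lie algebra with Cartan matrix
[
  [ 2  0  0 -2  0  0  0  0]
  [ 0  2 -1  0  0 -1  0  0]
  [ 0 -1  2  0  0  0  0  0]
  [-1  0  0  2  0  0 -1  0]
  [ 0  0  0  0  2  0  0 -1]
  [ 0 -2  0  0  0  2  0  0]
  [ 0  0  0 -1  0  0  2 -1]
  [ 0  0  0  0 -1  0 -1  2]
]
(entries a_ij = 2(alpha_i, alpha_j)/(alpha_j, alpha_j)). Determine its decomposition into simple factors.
C_3 (sp(6)) + C_5 (sp(10))

The diagram associated to this matrix has two connected components: the simple roots {alpha_2, alpha_3, alpha_6} form a chain of 3 nodes with a double edge at one end; the terminal node there is the unique long simple root (C_3), and {alpha_1, alpha_4, alpha_5, alpha_7, alpha_8} form a chain of 5 nodes with a double edge at one end; the terminal node there is the unique long simple root (C_5). A semisimple Lie algebra decomposes uniquely as the direct sum of simple ideals, one per connected component of its Dynkin diagram, so g ≅ C_3 ⊕ C_5 (dimension 21 + 55 = 76).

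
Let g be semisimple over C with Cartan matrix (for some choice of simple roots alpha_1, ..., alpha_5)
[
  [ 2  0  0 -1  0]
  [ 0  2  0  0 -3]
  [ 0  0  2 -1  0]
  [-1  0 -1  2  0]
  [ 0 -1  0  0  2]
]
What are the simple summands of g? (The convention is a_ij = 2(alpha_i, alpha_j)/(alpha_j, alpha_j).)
type A_3 + type G_2

The diagram associated to this matrix has two connected components: the simple roots {alpha_1, alpha_3, alpha_4} form a chain of 3 nodes with single edges (A_3), and {alpha_2, alpha_5} form two nodes joined by a triple edge (G_2). A semisimple Lie algebra decomposes uniquely as the direct sum of simple ideals, one per connected component of its Dynkin diagram, so g ≅ A_3 ⊕ G_2 (dimension 15 + 14 = 29).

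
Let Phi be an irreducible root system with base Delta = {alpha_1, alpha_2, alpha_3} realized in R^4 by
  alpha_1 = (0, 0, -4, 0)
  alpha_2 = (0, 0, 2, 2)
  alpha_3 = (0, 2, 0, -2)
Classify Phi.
Compute the Cartan integers a_ij = 2(alpha_i, alpha_j)/(alpha_j, alpha_j); the resulting 3x3 Cartan matrix is
[[2, -2, 0], [-1, 2, -1], [0, -1, 2]].
The roots have two lengths (squared-length ratio 2:1); the short ones are alpha_{2,3}. The associated Dynkin diagram is a chain of 3 nodes with a double edge at one end; the terminal node there is the unique long simple root (C_3), so the type is C_3 (the algebra sp(6)).

C3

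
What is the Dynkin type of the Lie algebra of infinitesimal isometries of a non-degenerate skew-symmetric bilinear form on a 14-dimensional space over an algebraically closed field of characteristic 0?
type C_7

This is sp(14), which has dimension 14(14+1)/2 = 105 and rank 14/2 = 7. In the classification of classical Lie algebras, the symplectic algebra sp(2n) has type C_n; here n = 7, so the Dynkin diagram is a chain of 7 nodes with a double edge at one end; the terminal node there is the unique long simple root (C_7). Hence the type is C_7.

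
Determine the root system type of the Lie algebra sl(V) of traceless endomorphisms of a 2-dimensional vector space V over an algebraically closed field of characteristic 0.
This is sl(2), which has dimension 2^2 - 1 = 3 and rank 2 - 1 = 1 (a Cartan subalgebra is the diagonal traceless matrices). In the classification of classical Lie algebras, the special linear algebra sl(n+1) has type A_n; here n = 1, so the Dynkin diagram is a chain of 1 nodes with single edges (A_1). Hence the type is A_1.

A1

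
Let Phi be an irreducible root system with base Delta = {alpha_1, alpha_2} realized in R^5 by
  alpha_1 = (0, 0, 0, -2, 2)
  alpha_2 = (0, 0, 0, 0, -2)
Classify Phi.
Compute the Cartan integers a_ij = 2(alpha_i, alpha_j)/(alpha_j, alpha_j); the resulting 2x2 Cartan matrix is
[[2, -2], [-1, 2]].
The roots have two lengths (squared-length ratio 2:1); the short ones are alpha_{2}. The associated Dynkin diagram is a chain of 2 nodes with a double edge at one end; the terminal node there is the unique short simple root (B_2), so the type is B_2 (the algebra so(5)).

B2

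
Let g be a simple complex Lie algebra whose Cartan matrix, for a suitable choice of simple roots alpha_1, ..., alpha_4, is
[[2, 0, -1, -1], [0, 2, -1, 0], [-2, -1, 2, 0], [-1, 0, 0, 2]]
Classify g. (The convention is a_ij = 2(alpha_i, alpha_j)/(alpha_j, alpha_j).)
The matrix has rank 4 with 2's on the diagonal. Reading the off-diagonal entries as Dynkin edges (a single edge where a_ij = a_ji = -1; a double or triple edge where a_ij * a_ji = 2 or 3), the diagram is a chain of 4 nodes with a double edge between the middle two (F_4). One simple-root ordering that puts it in standard form is (alpha_2, alpha_3, alpha_1, alpha_4). So the algebra is type F_4.

F_4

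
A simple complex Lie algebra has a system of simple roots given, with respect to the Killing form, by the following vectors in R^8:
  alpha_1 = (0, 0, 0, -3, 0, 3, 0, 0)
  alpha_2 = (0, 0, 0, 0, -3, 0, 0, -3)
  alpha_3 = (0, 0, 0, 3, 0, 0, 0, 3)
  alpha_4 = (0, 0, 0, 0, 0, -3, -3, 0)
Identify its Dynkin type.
A_4

Compute the Cartan integers a_ij = 2(alpha_i, alpha_j)/(alpha_j, alpha_j); the resulting 4x4 Cartan matrix is
[[2, 0, -1, -1], [0, 2, -1, 0], [-1, -1, 2, 0], [-1, 0, 0, 2]].
All simple roots have the same length, so the diagram is simply laced. The associated Dynkin diagram is a chain of 4 nodes with single edges (A_4), so the type is A_4 (the algebra sl(5)).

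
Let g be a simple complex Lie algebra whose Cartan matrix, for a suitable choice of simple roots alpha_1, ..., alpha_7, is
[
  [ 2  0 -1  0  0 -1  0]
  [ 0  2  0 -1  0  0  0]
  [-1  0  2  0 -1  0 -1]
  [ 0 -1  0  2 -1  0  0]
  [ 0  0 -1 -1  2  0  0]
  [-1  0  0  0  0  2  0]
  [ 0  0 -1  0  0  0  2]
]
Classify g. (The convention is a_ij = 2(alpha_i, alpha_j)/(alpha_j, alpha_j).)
The matrix has rank 7 with 2's on the diagonal. Reading the off-diagonal entries as Dynkin edges (a single edge where a_ij = a_ji = -1; a double or triple edge where a_ij * a_ji = 2 or 3), the diagram is a chain of 6 nodes with one extra node attached to the third node from one end (E_7). One simple-root ordering that puts it in standard form is (alpha_6, alpha_7, alpha_1, alpha_3, alpha_5, alpha_4, alpha_2). So the algebra is type E_7.

E_7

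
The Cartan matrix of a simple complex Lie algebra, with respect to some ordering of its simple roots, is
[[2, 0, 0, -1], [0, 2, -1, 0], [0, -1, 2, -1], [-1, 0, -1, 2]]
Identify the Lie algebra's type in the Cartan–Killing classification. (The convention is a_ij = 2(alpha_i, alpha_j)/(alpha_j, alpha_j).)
type A_4

The matrix has rank 4 with 2's on the diagonal. Reading the off-diagonal entries as Dynkin edges (a single edge where a_ij = a_ji = -1; a double or triple edge where a_ij * a_ji = 2 or 3), the diagram is a chain of 4 nodes with single edges (A_4). One simple-root ordering that puts it in standard form is (alpha_2, alpha_3, alpha_4, alpha_1). So the algebra is type A_4, i.e. sl(5).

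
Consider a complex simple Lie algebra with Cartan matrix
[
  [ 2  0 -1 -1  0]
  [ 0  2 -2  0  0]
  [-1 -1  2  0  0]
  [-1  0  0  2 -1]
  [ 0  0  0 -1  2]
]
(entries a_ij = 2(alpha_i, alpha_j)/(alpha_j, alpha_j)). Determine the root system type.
C5

The matrix has rank 5 with 2's on the diagonal. Reading the off-diagonal entries as Dynkin edges (a single edge where a_ij = a_ji = -1; a double or triple edge where a_ij * a_ji = 2 or 3), the diagram is a chain of 5 nodes with a double edge at one end; the terminal node there is the unique long simple root (C_5). One simple-root ordering that puts it in standard form is (alpha_5, alpha_4, alpha_1, alpha_3, alpha_2). So the algebra is type C_5, i.e. sp(10).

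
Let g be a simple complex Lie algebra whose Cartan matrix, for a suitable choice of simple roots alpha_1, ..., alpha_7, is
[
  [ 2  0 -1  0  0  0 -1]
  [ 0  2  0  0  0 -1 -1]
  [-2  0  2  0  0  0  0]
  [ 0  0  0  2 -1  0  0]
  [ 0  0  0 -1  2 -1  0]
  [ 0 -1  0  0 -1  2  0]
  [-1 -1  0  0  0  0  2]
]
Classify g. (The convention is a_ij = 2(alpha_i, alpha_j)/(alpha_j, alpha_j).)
C_7 (sp(14))

The matrix has rank 7 with 2's on the diagonal. Reading the off-diagonal entries as Dynkin edges (a single edge where a_ij = a_ji = -1; a double or triple edge where a_ij * a_ji = 2 or 3), the diagram is a chain of 7 nodes with a double edge at one end; the terminal node there is the unique long simple root (C_7). One simple-root ordering that puts it in standard form is (alpha_4, alpha_5, alpha_6, alpha_2, alpha_7, alpha_1, alpha_3). So the algebra is type C_7, i.e. sp(14).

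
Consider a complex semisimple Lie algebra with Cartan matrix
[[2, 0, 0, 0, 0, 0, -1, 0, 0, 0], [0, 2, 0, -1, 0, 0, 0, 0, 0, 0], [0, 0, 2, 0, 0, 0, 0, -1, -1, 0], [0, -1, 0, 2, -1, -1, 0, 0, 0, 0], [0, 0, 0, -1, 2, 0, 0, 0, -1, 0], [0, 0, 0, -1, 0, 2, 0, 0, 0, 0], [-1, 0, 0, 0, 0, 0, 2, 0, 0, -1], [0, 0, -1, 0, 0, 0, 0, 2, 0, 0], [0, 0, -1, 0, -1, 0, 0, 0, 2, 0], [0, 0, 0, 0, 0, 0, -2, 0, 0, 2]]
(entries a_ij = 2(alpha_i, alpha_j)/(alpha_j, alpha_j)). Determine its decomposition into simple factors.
C3 ⊕ D7

The diagram associated to this matrix has two connected components: the simple roots {alpha_1, alpha_7, alpha_10} form a chain of 3 nodes with a double edge at one end; the terminal node there is the unique long simple root (C_3), and {alpha_2, alpha_3, alpha_4, alpha_5, alpha_6, alpha_8, alpha_9} form a chain of 5 nodes with a fork of two nodes at one end (D_7). A semisimple Lie algebra decomposes uniquely as the direct sum of simple ideals, one per connected component of its Dynkin diagram, so g ≅ C_3 ⊕ D_7 (dimension 21 + 91 = 112).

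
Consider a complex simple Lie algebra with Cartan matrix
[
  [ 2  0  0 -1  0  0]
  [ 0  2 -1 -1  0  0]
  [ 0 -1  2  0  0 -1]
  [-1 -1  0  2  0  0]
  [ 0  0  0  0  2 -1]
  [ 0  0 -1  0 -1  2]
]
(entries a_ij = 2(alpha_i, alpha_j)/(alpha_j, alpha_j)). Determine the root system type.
The matrix has rank 6 with 2's on the diagonal. Reading the off-diagonal entries as Dynkin edges (a single edge where a_ij = a_ji = -1; a double or triple edge where a_ij * a_ji = 2 or 3), the diagram is a chain of 6 nodes with single edges (A_6). One simple-root ordering that puts it in standard form is (alpha_1, alpha_4, alpha_2, alpha_3, alpha_6, alpha_5). So the algebra is type A_6, i.e. sl(7).

A_6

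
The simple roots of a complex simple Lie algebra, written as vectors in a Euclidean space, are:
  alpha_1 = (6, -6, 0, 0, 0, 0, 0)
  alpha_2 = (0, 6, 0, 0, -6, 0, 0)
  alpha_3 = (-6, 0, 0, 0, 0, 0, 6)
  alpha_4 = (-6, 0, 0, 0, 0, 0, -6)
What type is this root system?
D_4

Compute the Cartan integers a_ij = 2(alpha_i, alpha_j)/(alpha_j, alpha_j); the resulting 4x4 Cartan matrix is
[[2, -1, -1, -1], [-1, 2, 0, 0], [-1, 0, 2, 0], [-1, 0, 0, 2]].
All simple roots have the same length, so the diagram is simply laced. The associated Dynkin diagram is a chain of 2 nodes with a fork of two nodes at one end (D_4), so the type is D_4 (the algebra so(8)).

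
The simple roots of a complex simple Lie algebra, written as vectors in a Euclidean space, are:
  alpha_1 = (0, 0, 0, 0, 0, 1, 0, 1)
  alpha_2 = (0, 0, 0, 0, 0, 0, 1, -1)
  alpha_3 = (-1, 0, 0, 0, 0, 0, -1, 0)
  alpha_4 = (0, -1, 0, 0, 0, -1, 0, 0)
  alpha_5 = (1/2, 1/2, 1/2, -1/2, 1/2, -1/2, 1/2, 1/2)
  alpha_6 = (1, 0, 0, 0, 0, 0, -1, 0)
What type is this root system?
E6

Compute the Cartan integers a_ij = 2(alpha_i, alpha_j)/(alpha_j, alpha_j); the resulting 6x6 Cartan matrix is
[[2, -1, 0, -1, 0, 0], [-1, 2, -1, 0, 0, -1], [0, -1, 2, 0, -1, 0], [-1, 0, 0, 2, 0, 0], [0, 0, -1, 0, 2, 0], [0, -1, 0, 0, 0, 2]].
All simple roots have the same length, so the diagram is simply laced. The associated Dynkin diagram is a chain of 5 nodes with one extra node attached to the third node from one end (E_6), so the type is E_6.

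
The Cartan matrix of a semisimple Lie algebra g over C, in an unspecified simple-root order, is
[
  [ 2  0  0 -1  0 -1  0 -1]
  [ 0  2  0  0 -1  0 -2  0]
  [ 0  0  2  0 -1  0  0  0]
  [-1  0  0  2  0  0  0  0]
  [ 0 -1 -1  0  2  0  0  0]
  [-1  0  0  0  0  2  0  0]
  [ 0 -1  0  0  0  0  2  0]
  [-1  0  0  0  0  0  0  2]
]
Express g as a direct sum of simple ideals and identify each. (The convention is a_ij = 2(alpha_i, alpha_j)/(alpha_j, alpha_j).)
The diagram associated to this matrix has two connected components: the simple roots {alpha_2, alpha_3, alpha_5, alpha_7} form a chain of 4 nodes with a double edge at one end; the terminal node there is the unique short simple root (B_4), and {alpha_1, alpha_4, alpha_6, alpha_8} form a chain of 2 nodes with a fork of two nodes at one end (D_4). A semisimple Lie algebra decomposes uniquely as the direct sum of simple ideals, one per connected component of its Dynkin diagram, so g ≅ B_4 ⊕ D_4 (dimension 36 + 28 = 64).

B_4 (so(9)) + D_4 (so(8))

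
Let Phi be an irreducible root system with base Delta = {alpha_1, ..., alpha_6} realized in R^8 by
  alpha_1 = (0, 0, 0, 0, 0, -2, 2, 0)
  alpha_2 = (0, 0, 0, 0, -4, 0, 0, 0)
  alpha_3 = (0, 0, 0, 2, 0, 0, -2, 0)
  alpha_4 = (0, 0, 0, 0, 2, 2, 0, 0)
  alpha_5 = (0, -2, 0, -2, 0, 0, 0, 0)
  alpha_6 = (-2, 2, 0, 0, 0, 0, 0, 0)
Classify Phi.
Compute the Cartan integers a_ij = 2(alpha_i, alpha_j)/(alpha_j, alpha_j); the resulting 6x6 Cartan matrix is
[[2, 0, -1, -1, 0, 0], [0, 2, 0, -2, 0, 0], [-1, 0, 2, 0, -1, 0], [-1, -1, 0, 2, 0, 0], [0, 0, -1, 0, 2, -1], [0, 0, 0, 0, -1, 2]].
The roots have two lengths (squared-length ratio 2:1); the short ones are alpha_{1,3,4,5,6}. The associated Dynkin diagram is a chain of 6 nodes with a double edge at one end; the terminal node there is the unique long simple root (C_6), so the type is C_6 (the algebra sp(12)).

C_6 (sp(12))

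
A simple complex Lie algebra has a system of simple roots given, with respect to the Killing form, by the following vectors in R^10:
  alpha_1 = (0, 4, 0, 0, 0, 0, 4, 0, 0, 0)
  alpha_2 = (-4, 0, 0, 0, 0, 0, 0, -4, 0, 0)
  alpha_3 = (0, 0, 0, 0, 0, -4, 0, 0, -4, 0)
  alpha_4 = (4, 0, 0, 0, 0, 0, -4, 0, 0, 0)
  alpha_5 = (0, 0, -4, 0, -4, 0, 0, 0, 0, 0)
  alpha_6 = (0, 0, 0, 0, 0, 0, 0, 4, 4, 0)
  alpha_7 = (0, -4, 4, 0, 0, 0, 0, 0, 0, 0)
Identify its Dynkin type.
A_7

Compute the Cartan integers a_ij = 2(alpha_i, alpha_j)/(alpha_j, alpha_j); the resulting 7x7 Cartan matrix is
[[2, 0, 0, -1, 0, 0, -1], [0, 2, 0, -1, 0, -1, 0], [0, 0, 2, 0, 0, -1, 0], [-1, -1, 0, 2, 0, 0, 0], [0, 0, 0, 0, 2, 0, -1], [0, -1, -1, 0, 0, 2, 0], [-1, 0, 0, 0, -1, 0, 2]].
All simple roots have the same length, so the diagram is simply laced. The associated Dynkin diagram is a chain of 7 nodes with single edges (A_7), so the type is A_7 (the algebra sl(8)).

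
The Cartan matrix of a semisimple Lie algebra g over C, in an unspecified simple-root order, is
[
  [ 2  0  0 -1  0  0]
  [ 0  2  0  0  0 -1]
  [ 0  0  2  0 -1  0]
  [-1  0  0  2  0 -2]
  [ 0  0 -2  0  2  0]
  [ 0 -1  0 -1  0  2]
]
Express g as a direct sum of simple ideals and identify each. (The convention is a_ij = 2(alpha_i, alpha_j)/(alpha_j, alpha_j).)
The diagram associated to this matrix has two connected components: the simple roots {alpha_3, alpha_5} form a chain of 2 nodes with a double edge at one end; the terminal node there is the unique short simple root (B_2), and {alpha_1, alpha_2, alpha_4, alpha_6} form a chain of 4 nodes with a double edge between the middle two (F_4). A semisimple Lie algebra decomposes uniquely as the direct sum of simple ideals, one per connected component of its Dynkin diagram, so g ≅ B_2 ⊕ F_4 (dimension 10 + 52 = 62).

B2 ⊕ F4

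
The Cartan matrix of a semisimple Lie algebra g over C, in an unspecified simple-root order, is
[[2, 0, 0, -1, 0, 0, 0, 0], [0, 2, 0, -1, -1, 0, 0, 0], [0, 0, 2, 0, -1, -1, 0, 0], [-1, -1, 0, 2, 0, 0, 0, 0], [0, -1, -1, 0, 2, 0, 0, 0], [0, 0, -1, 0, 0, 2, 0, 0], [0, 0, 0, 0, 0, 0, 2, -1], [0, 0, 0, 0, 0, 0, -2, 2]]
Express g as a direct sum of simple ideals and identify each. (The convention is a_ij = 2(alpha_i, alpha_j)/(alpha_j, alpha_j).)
The diagram associated to this matrix has two connected components: the simple roots {alpha_1, alpha_2, alpha_3, alpha_4, alpha_5, alpha_6} form a chain of 6 nodes with single edges (A_6), and {alpha_7, alpha_8} form a chain of 2 nodes with a double edge at one end; the terminal node there is the unique short simple root (B_2). A semisimple Lie algebra decomposes uniquely as the direct sum of simple ideals, one per connected component of its Dynkin diagram, so g ≅ A_6 ⊕ B_2 (dimension 48 + 10 = 58).

A_6 + B_2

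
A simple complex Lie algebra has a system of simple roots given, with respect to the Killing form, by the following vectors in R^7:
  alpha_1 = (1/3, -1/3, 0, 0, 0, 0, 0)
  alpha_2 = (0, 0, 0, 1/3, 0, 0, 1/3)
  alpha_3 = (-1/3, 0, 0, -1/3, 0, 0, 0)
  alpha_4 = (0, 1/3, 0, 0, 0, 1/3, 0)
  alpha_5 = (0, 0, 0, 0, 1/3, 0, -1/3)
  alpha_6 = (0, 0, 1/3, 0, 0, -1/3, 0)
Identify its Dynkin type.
Compute the Cartan integers a_ij = 2(alpha_i, alpha_j)/(alpha_j, alpha_j); the resulting 6x6 Cartan matrix is
[[2, 0, -1, -1, 0, 0], [0, 2, -1, 0, -1, 0], [-1, -1, 2, 0, 0, 0], [-1, 0, 0, 2, 0, -1], [0, -1, 0, 0, 2, 0], [0, 0, 0, -1, 0, 2]].
All simple roots have the same length, so the diagram is simply laced. The associated Dynkin diagram is a chain of 6 nodes with single edges (A_6), so the type is A_6 (the algebra sl(7)).

type A_6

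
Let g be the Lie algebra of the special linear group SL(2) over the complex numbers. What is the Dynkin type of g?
A1

This is sl(2), which has dimension 2^2 - 1 = 3 and rank 2 - 1 = 1 (a Cartan subalgebra is the diagonal traceless matrices). In the classification of classical Lie algebras, the special linear algebra sl(n+1) has type A_n; here n = 1, so the Dynkin diagram is a chain of 1 nodes with single edges (A_1). Hence the type is A_1.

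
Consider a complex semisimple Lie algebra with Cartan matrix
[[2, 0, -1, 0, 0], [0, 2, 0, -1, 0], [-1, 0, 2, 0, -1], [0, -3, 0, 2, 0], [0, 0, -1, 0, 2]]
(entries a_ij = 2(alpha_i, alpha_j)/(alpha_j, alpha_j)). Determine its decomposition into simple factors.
The diagram associated to this matrix has two connected components: the simple roots {alpha_1, alpha_3, alpha_5} form a chain of 3 nodes with single edges (A_3), and {alpha_2, alpha_4} form two nodes joined by a triple edge (G_2). A semisimple Lie algebra decomposes uniquely as the direct sum of simple ideals, one per connected component of its Dynkin diagram, so g ≅ A_3 ⊕ G_2 (dimension 15 + 14 = 29).

A_3 ⊕ G_2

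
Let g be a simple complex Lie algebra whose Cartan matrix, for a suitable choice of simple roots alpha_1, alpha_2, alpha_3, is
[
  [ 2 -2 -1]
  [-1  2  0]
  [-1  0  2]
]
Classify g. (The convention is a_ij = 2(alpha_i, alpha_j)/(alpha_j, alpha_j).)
B3

The matrix has rank 3 with 2's on the diagonal. Reading the off-diagonal entries as Dynkin edges (a single edge where a_ij = a_ji = -1; a double or triple edge where a_ij * a_ji = 2 or 3), the diagram is a chain of 3 nodes with a double edge at one end; the terminal node there is the unique short simple root (B_3). One simple-root ordering that puts it in standard form is (alpha_3, alpha_1, alpha_2). So the algebra is type B_3, i.e. so(7).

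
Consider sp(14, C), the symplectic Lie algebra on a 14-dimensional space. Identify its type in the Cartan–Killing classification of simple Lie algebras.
This is sp(14), which has dimension 14(14+1)/2 = 105 and rank 14/2 = 7. In the classification of classical Lie algebras, the symplectic algebra sp(2n) has type C_n; here n = 7, so the Dynkin diagram is a chain of 7 nodes with a double edge at one end; the terminal node there is the unique long simple root (C_7). Hence the type is C_7.

type C_7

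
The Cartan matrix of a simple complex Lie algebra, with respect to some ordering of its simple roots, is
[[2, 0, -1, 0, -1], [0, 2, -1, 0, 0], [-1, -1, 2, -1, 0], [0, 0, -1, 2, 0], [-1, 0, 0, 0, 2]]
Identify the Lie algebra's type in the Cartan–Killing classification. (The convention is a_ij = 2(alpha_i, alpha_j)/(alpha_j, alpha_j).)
The matrix has rank 5 with 2's on the diagonal. Reading the off-diagonal entries as Dynkin edges (a single edge where a_ij = a_ji = -1; a double or triple edge where a_ij * a_ji = 2 or 3), the diagram is a chain of 3 nodes with a fork of two nodes at one end (D_5). One simple-root ordering that puts it in standard form is (alpha_5, alpha_1, alpha_3, alpha_2, alpha_4). So the algebra is type D_5, i.e. so(10).

type D_5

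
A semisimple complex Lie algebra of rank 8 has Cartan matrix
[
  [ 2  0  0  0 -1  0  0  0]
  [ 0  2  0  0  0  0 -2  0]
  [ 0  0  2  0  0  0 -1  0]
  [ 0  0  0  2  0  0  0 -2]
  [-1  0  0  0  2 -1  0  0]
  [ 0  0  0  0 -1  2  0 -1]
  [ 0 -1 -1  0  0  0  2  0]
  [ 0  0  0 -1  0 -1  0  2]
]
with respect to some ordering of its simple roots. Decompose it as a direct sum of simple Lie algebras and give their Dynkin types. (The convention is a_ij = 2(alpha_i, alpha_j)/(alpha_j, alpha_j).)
C3 ⊕ C5

The diagram associated to this matrix has two connected components: the simple roots {alpha_2, alpha_3, alpha_7} form a chain of 3 nodes with a double edge at one end; the terminal node there is the unique long simple root (C_3), and {alpha_1, alpha_4, alpha_5, alpha_6, alpha_8} form a chain of 5 nodes with a double edge at one end; the terminal node there is the unique long simple root (C_5). A semisimple Lie algebra decomposes uniquely as the direct sum of simple ideals, one per connected component of its Dynkin diagram, so g ≅ C_3 ⊕ C_5 (dimension 21 + 55 = 76).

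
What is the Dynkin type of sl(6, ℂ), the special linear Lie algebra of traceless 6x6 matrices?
A_5

This is sl(6), which has dimension 6^2 - 1 = 35 and rank 6 - 1 = 5 (a Cartan subalgebra is the diagonal traceless matrices). In the classification of classical Lie algebras, the special linear algebra sl(n+1) has type A_n; here n = 5, so the Dynkin diagram is a chain of 5 nodes with single edges (A_5). Hence the type is A_5.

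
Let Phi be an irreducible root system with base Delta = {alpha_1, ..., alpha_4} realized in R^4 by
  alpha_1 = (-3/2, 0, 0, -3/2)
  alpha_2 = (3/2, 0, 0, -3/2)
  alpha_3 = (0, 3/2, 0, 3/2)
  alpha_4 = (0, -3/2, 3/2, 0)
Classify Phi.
type D_4

Compute the Cartan integers a_ij = 2(alpha_i, alpha_j)/(alpha_j, alpha_j); the resulting 4x4 Cartan matrix is
[[2, 0, -1, 0], [0, 2, -1, 0], [-1, -1, 2, -1], [0, 0, -1, 2]].
All simple roots have the same length, so the diagram is simply laced. The associated Dynkin diagram is a chain of 2 nodes with a fork of two nodes at one end (D_4), so the type is D_4 (the algebra so(8)).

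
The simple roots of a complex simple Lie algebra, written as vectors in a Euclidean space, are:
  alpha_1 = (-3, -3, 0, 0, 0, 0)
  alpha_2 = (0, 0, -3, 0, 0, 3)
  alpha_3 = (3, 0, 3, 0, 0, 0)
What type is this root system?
A3

Compute the Cartan integers a_ij = 2(alpha_i, alpha_j)/(alpha_j, alpha_j); the resulting 3x3 Cartan matrix is
[[2, 0, -1], [0, 2, -1], [-1, -1, 2]].
All simple roots have the same length, so the diagram is simply laced. The associated Dynkin diagram is a chain of 3 nodes with single edges (A_3), so the type is A_3 (the algebra sl(4)).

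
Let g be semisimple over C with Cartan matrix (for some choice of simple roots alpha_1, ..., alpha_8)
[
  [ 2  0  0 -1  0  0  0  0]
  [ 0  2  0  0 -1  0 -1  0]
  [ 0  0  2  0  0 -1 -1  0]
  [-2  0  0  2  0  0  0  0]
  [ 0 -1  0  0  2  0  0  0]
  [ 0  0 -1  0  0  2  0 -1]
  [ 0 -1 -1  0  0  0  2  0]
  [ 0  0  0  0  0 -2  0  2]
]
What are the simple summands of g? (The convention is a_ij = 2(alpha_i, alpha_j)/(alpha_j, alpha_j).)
B_2 (so(5)) + C_6 (sp(12))

The diagram associated to this matrix has two connected components: the simple roots {alpha_1, alpha_4} form a chain of 2 nodes with a double edge at one end; the terminal node there is the unique short simple root (B_2), and {alpha_2, alpha_3, alpha_5, alpha_6, alpha_7, alpha_8} form a chain of 6 nodes with a double edge at one end; the terminal node there is the unique long simple root (C_6). A semisimple Lie algebra decomposes uniquely as the direct sum of simple ideals, one per connected component of its Dynkin diagram, so g ≅ B_2 ⊕ C_6 (dimension 10 + 78 = 88).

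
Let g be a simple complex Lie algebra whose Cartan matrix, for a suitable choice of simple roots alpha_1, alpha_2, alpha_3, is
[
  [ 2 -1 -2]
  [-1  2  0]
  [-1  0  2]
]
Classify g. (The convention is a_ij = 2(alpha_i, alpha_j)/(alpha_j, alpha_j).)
B_3 (so(7))

The matrix has rank 3 with 2's on the diagonal. Reading the off-diagonal entries as Dynkin edges (a single edge where a_ij = a_ji = -1; a double or triple edge where a_ij * a_ji = 2 or 3), the diagram is a chain of 3 nodes with a double edge at one end; the terminal node there is the unique short simple root (B_3). One simple-root ordering that puts it in standard form is (alpha_2, alpha_1, alpha_3). So the algebra is type B_3, i.e. so(7).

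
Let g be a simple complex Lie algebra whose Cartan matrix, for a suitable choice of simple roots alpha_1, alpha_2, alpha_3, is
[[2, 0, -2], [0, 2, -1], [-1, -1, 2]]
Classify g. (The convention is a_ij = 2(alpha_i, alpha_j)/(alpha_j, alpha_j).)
The matrix has rank 3 with 2's on the diagonal. Reading the off-diagonal entries as Dynkin edges (a single edge where a_ij = a_ji = -1; a double or triple edge where a_ij * a_ji = 2 or 3), the diagram is a chain of 3 nodes with a double edge at one end; the terminal node there is the unique long simple root (C_3). One simple-root ordering that puts it in standard form is (alpha_2, alpha_3, alpha_1). So the algebra is type C_3, i.e. sp(6).

C_3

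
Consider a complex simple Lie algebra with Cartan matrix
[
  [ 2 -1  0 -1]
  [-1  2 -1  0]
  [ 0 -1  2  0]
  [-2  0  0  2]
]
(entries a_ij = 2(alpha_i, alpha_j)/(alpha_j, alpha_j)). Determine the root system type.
C_4

The matrix has rank 4 with 2's on the diagonal. Reading the off-diagonal entries as Dynkin edges (a single edge where a_ij = a_ji = -1; a double or triple edge where a_ij * a_ji = 2 or 3), the diagram is a chain of 4 nodes with a double edge at one end; the terminal node there is the unique long simple root (C_4). One simple-root ordering that puts it in standard form is (alpha_3, alpha_2, alpha_1, alpha_4). So the algebra is type C_4, i.e. sp(8).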